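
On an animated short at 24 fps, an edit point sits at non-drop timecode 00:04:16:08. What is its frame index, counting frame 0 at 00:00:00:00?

Total seconds to the label: (0 × 3600 + 4 × 60 + 16) = 256.
Frame index = 256 × 24 + 8 = 6152.

frame 6152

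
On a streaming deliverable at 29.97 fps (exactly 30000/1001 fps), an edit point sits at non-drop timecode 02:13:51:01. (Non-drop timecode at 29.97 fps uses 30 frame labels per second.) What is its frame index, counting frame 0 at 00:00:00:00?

Total seconds to the label: (2 × 3600 + 13 × 60 + 51) = 8031.
Frame index = 8031 × 30 + 1 = 240931.

frame 240931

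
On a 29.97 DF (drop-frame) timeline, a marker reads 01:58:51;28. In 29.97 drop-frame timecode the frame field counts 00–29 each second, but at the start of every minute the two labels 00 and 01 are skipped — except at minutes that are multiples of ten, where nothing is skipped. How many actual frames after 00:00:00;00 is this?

As if non-drop at 30 labels/s: (1 × 3600 + 58 × 60 + 51) × 30 + 28 = 213958.
Minute boundaries passed: 118; those not divisible by 10: 118 − 11 = 107; dropped labels = 2 × 107 = 214.
Actual frame index = 213958 − 214 = 213744.

213744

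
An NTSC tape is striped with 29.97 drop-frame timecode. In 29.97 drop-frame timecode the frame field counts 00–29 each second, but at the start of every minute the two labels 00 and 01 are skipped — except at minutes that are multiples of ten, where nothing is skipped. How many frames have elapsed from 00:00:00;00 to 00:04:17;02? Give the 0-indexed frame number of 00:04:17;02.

7704

Complete 10-minute blocks: 0, each 17982 frames → 0.
Remaining 4 whole minutes in the current block: 1800 + 3 × 1798 = 7194 frames.
Within the current minute: 17 × 30 + 2 − 2 = 510 (labels ;00/;01 skipped at this minute). Total = 0 + 7194 + 510 = 7704.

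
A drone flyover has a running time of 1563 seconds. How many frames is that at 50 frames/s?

78150 frames

Frames = 1563 × 50 = 78150.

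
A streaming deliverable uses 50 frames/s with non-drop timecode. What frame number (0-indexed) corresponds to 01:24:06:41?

252341

Total seconds to the label: (1 × 3600 + 24 × 60 + 6) = 5046.
Frame index = 5046 × 50 + 41 = 252341.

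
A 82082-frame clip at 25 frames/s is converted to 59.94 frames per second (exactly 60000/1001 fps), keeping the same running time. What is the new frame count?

196800 frames

Target frames = source frames × (target rate / source rate) = 82082 × (60000/1001)/(25) = 82082 × 2400/1001 = 196800.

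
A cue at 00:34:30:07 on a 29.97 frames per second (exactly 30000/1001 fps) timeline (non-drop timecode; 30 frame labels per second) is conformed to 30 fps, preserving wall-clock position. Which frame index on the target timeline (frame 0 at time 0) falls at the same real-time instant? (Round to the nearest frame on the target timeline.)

Source frame index: (0×3600 + 34×60 + 30) × 30 + 7 = 62107.
Real time: 62107 / (30000/1001) = 62169107/30000 s.
Target frame: (62169107/30000) × (30) = 62169107/1000 ≈ 62169.107 → 62169.

frame 62169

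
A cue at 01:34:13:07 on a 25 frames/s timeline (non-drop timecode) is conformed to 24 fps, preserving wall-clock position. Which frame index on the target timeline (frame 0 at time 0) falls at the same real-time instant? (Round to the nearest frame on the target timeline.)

Source frame index: (1×3600 + 34×60 + 13) × 25 + 7 = 141332.
Real time: 141332 / (25) = 141332/25 s.
Target frame: (141332/25) × (24) = 3391968/25 ≈ 135678.720 → 135679.

frame 135679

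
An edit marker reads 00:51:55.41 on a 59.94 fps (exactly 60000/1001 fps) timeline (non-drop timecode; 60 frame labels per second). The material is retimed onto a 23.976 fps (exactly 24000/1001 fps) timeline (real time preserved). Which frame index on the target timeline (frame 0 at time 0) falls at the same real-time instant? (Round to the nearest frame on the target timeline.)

frame 74776

Source frame index: (0×3600 + 51×60 + 55) × 60 + 41 = 186941.
Real time: 186941 / (60000/1001) = 187127941/60000 s.
Target frame: (187127941/60000) × (24000/1001) = 373882/5 ≈ 74776.400 → 74776.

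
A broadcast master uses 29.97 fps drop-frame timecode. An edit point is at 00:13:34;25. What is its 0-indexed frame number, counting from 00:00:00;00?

24421

Complete 10-minute blocks: 1, each 17982 frames → 17982.
Remaining 3 whole minutes in the current block: 1800 + 2 × 1798 = 5396 frames.
Within the current minute: 34 × 30 + 25 − 2 = 1043 (labels ;00/;01 skipped at this minute). Total = 17982 + 5396 + 1043 = 24421.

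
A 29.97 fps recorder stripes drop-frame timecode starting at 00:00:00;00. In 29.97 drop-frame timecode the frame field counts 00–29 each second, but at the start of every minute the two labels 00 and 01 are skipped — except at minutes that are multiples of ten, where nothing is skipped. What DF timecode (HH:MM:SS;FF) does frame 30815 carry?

Ten DF minutes hold 17982 frames, so frame 30815 lies in block 1 (frames 17982–35963) with 12833 frames into that block.
The block's first minute is 1800 frames and the rest 1798 each; 12833 frames reaches minute 7, so 1 × 18 + 7 × 2 = 32 labels have been skipped so far.
Adding those back, label number 30815 + 32 = 30847 at 30 labels/s is 1028 s + 7 f = 0 h 17 min 8 s frame 7, i.e. 00:17:08;07.

00:17:08;07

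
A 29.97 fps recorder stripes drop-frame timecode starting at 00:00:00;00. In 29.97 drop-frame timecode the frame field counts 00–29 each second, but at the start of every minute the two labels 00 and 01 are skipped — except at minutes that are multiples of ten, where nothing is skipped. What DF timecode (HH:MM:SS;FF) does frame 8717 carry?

00:04:50;25

Ten DF minutes hold 17982 frames, so frame 8717 lies in block 0 (frames 0–17981) with 8717 frames into that block.
The block's first minute is 1800 frames and the rest 1798 each; 8717 frames reaches minute 4, so 0 × 18 + 4 × 2 = 8 labels have been skipped so far.
Adding those back, label number 8717 + 8 = 8725 at 30 labels/s is 290 s + 25 f = 0 h 4 min 50 s frame 25, i.e. 00:04:50;25.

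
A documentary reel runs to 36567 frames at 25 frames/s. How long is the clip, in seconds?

1462.68 seconds

Running time = 36567 / (25) = 1462.68 s.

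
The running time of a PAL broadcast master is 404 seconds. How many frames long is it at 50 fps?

Frames = 404 × 50 = 20200.

20200 frames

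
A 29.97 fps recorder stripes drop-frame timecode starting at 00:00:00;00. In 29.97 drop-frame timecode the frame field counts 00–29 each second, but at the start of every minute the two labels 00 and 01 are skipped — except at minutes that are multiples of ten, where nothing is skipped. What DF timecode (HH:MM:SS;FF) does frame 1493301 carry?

Ten DF minutes hold 17982 frames, so frame 1493301 lies in block 83 (frames 1492506–1510487) with 795 frames into that block.
The block's first minute is 1800 frames and the rest 1798 each; 795 frames reaches minute 0, so 83 × 18 + 0 × 2 = 1494 labels have been skipped so far.
Adding those back, label number 1493301 + 1494 = 1494795 at 30 labels/s is 49826 s + 15 f = 13 h 50 min 26 s frame 15, i.e. 13:50:26;15.

13:50:26;15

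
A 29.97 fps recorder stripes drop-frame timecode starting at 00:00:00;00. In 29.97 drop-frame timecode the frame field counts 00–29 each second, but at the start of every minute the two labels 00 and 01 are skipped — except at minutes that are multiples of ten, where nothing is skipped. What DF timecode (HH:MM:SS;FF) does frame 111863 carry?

Each 10-minute DF block holds 10 × 60 × 30 − 9 × 2 = 17982 frames. 111863 ÷ 17982 → 6 full blocks, remainder 3971.
Within the partial block the first minute is 1800 frames and each further minute 1798, so 2 further minute boundaries passed. Total skipped labels = 18 × 6 + 2 × 2 = 112.
Non-drop label index = 111863 + 112 = 111975; at 30 labels/s that is 01:02:12:15, i.e. DF 01:02:12;15.

01:02:12;15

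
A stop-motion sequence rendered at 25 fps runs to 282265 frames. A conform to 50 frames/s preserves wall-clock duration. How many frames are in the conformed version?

Frames at target rate = 282265 × (50) / (25) = 564530.

564530 frames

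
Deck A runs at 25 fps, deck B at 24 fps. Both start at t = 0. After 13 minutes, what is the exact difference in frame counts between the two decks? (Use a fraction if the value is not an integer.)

13 min = 780 s.
A emits 25 × 780 = 19500 frames; B emits 24 × 780 = 18720.
Difference = 780 frames; B is behind A.

780 frames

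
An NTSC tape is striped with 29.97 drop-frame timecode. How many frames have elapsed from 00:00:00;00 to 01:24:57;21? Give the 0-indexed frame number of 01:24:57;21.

As if non-drop at 30 labels/s: (1 × 3600 + 24 × 60 + 57) × 30 + 21 = 152931.
Minute boundaries passed: 84; those not divisible by 10: 84 − 8 = 76; dropped labels = 2 × 76 = 152.
Actual frame index = 152931 − 152 = 152779.

152779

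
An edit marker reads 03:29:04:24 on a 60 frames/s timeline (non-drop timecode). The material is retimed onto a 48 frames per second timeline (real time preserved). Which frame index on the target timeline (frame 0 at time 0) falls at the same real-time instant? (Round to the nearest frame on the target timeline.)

frame 602131

Source frame index: (3×3600 + 29×60 + 4) × 60 + 24 = 752664.
Real time: 752664 / (60) = 62722/5 s.
Target frame: (62722/5) × (48) = 3010656/5 ≈ 602131.200 → 602131.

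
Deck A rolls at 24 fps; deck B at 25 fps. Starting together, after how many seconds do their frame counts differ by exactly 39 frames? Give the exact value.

The gap grows by |25 − 24| = 1 frame per second.
Time for a 39-frame gap: 39 ÷ (1) = 39 s.

39 seconds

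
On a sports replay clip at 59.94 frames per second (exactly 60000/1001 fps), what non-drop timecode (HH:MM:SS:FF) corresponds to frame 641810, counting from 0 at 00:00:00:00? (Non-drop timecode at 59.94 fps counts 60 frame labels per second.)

641810 ÷ 60 = 10696 full seconds, remainder 50 frames.
10696 s = 2 h 58 min 16 s.
Timecode: 02:58:16:50.

02:58:16:50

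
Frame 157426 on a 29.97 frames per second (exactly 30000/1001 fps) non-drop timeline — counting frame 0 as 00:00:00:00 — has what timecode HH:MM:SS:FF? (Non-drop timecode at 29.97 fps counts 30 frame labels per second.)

01:27:27:16

157426 ÷ 30 = 5247 full seconds, remainder 16 frames.
5247 s = 1 h 27 min 27 s.
Timecode: 01:27:27:16.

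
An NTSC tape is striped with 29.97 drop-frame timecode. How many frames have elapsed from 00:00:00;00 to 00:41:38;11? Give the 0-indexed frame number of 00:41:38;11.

74877

Complete 10-minute blocks: 4, each 17982 frames → 71928.
Remaining 1 whole minute in the current block: 1800 + 0 × 1798 = 1800 frames.
Within the current minute: 38 × 30 + 11 − 2 = 1149 (labels ;00/;01 skipped at this minute). Total = 71928 + 1800 + 1149 = 74877.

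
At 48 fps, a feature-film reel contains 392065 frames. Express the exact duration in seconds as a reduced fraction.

Running time = 392065 ÷ (48) = 392065 × 1/48 = 392065/48 s.

392065/48 seconds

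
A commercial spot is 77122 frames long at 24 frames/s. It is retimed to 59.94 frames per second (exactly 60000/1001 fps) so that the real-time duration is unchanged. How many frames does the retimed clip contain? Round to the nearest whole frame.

Frames at target rate = 77122 × (60000/1001) / (24) = 192805000/1001 ≈ 192612.388.
Nearest whole frame: 192612.

192612 frames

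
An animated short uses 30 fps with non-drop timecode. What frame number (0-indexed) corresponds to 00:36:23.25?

Total seconds to the label: (0 × 3600 + 36 × 60 + 23) = 2183.
Frame index = 2183 × 30 + 25 = 65515.

65515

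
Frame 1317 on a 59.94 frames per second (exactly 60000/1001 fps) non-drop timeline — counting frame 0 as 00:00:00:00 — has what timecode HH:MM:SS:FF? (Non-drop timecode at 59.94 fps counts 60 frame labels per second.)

00:00:21:57

1317 ÷ 60 = 21 full seconds, remainder 57 frames.
21 s = 0 h 0 min 21 s.
Timecode: 00:00:21:57.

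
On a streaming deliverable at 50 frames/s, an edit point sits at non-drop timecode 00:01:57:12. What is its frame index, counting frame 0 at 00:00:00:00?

Total seconds to the label: (0 × 3600 + 1 × 60 + 57) = 117.
Frame index = 117 × 50 + 12 = 5862.

5862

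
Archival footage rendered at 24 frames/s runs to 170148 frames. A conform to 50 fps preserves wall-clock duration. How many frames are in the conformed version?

354475 frames

Target frames = source frames × (target rate / source rate) = 170148 × (50)/(24) = 170148 × 25/12 = 354475.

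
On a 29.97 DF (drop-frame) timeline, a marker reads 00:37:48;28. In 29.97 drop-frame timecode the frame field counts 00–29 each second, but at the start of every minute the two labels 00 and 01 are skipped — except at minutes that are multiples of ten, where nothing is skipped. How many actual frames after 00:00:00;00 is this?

68000

Complete 10-minute blocks: 3, each 17982 frames → 53946.
Remaining 7 whole minutes in the current block: 1800 + 6 × 1798 = 12588 frames.
Within the current minute: 48 × 30 + 28 − 2 = 1466 (labels ;00/;01 skipped at this minute). Total = 53946 + 12588 + 1466 = 68000.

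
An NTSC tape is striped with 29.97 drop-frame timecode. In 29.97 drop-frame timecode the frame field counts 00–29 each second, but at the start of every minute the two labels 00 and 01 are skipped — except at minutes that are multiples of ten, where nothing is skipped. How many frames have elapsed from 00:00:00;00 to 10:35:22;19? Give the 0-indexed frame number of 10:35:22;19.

As if non-drop at 30 labels/s: (10 × 3600 + 35 × 60 + 22) × 30 + 19 = 1143679.
Minute boundaries passed: 635; those not divisible by 10: 635 − 63 = 572; dropped labels = 2 × 572 = 1144.
Actual frame index = 1143679 − 1144 = 1142535.

1142535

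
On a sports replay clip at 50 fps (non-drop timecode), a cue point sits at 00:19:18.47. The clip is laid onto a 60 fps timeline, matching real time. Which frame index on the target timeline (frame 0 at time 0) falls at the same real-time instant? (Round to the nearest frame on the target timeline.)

Source frame index: (0×3600 + 19×60 + 18) × 50 + 47 = 57947.
Real time: 57947 / (50) = 57947/50 s.
Target frame: (57947/50) × (60) = 347682/5 ≈ 69536.400 → 69536.

frame 69536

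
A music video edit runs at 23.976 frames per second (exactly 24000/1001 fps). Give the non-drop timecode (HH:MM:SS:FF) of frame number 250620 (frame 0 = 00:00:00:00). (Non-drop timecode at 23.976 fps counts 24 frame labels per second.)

250620 ÷ 24 = 10442 full seconds, remainder 12 frames.
10442 s = 2 h 54 min 2 s.
Timecode: 02:54:02:12.

02:54:02:12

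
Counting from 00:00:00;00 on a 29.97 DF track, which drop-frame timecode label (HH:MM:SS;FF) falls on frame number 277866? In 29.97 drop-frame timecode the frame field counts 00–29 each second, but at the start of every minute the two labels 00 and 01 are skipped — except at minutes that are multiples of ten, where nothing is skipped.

02:34:31;14

Each 10-minute DF block holds 10 × 60 × 30 − 9 × 2 = 17982 frames. 277866 ÷ 17982 → 15 full blocks, remainder 8136.
Within the partial block the first minute is 1800 frames and each further minute 1798, so 4 further minute boundaries passed. Total skipped labels = 18 × 15 + 2 × 4 = 278.
Non-drop label index = 277866 + 278 = 278144; at 30 labels/s that is 02:34:31:14, i.e. DF 02:34:31;14.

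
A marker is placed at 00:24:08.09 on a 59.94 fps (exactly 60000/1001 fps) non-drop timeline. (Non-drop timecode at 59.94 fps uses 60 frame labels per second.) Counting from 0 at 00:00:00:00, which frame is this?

Total seconds to the label: (0 × 3600 + 24 × 60 + 8) = 1448.
Frame index = 1448 × 60 + 9 = 86889.

frame 86889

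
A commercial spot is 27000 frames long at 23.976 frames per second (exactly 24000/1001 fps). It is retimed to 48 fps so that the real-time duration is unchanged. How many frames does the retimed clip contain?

54054 frames

Target frames = source frames × (target rate / source rate) = 27000 × (48)/(24000/1001) = 27000 × 1001/500 = 54054.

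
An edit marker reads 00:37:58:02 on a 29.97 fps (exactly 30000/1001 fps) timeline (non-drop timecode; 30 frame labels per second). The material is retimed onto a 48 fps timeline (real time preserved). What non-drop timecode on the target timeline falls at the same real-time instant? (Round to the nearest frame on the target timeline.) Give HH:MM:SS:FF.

Source frame index: (0×3600 + 37×60 + 58) × 30 + 2 = 68342.
Real time: 68342 / (30000/1001) = 34205171/15000 s.
Target frame: (34205171/15000) × (48) = 68410342/625 ≈ 109456.547 → 109457.
At 48 labels/s: frame 109457 → 00:38:00:17.

00:38:00:17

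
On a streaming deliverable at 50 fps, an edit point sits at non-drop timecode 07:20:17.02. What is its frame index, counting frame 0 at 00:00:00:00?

1320852

Total seconds to the label: (7 × 3600 + 20 × 60 + 17) = 26417.
Frame index = 26417 × 50 + 2 = 1320852.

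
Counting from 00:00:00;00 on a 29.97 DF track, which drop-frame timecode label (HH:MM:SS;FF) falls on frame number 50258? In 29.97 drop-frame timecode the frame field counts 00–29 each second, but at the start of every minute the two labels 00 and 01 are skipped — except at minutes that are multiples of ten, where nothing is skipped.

Each 10-minute DF block holds 10 × 60 × 30 − 9 × 2 = 17982 frames. 50258 ÷ 17982 → 2 full blocks, remainder 14294.
Within the partial block the first minute is 1800 frames and each further minute 1798, so 7 further minute boundaries passed. Total skipped labels = 18 × 2 + 2 × 7 = 50.
Non-drop label index = 50258 + 50 = 50308; at 30 labels/s that is 00:27:56:28, i.e. DF 00:27:56;28.

00:27:56;28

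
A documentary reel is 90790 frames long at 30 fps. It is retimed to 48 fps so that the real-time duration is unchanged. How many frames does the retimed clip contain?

145264 frames

Target frames = source frames × (target rate / source rate) = 90790 × (48)/(30) = 90790 × 8/5 = 145264.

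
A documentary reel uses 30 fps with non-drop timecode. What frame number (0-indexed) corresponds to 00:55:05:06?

Total seconds to the label: (0 × 3600 + 55 × 60 + 5) = 3305.
Frame index = 3305 × 30 + 6 = 99156.

frame 99156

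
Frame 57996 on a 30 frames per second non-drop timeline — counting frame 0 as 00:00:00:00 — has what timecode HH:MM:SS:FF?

57996 ÷ 30 = 1933 full seconds, remainder 6 frames.
1933 s = 0 h 32 min 13 s.
Timecode: 00:32:13:06.

00:32:13:06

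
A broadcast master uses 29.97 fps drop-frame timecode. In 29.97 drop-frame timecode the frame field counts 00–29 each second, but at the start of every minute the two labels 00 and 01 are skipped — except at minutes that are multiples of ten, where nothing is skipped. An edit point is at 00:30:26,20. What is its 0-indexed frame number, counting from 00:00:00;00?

54746

Complete 10-minute blocks: 3, each 17982 frames → 53946.
Remaining 0 whole minutes in the current block: 0 frames.
Within the current minute: 26 × 30 + 20 = 800. Total = 53946 + 0 + 800 = 54746.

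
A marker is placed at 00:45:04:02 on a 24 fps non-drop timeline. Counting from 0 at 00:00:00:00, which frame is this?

64898

Total seconds to the label: (0 × 3600 + 45 × 60 + 4) = 2704.
Frame index = 2704 × 24 + 2 = 64898.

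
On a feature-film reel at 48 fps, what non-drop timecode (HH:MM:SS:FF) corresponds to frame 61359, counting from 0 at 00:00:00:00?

00:21:18:15

61359 ÷ 48 = 1278 full seconds, remainder 15 frames.
1278 s = 0 h 21 min 18 s.
Timecode: 00:21:18:15.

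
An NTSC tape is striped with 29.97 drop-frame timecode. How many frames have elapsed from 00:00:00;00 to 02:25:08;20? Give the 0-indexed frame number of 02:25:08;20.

260998

Complete 10-minute blocks: 14, each 17982 frames → 251748.
Remaining 5 whole minutes in the current block: 1800 + 4 × 1798 = 8992 frames.
Within the current minute: 8 × 30 + 20 − 2 = 258 (labels ;00/;01 skipped at this minute). Total = 251748 + 8992 + 258 = 260998.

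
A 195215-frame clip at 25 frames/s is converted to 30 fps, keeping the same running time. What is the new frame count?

Target frames = source frames × (target rate / source rate) = 195215 × (30)/(25) = 195215 × 6/5 = 234258.

234258 frames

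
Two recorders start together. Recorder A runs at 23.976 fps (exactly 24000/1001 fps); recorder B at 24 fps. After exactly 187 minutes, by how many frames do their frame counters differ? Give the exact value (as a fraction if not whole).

187 min = 11220 s.
A emits 24000/1001 × 11220 = 24480000/91 frames; B emits 24 × 11220 = 269280.
Difference = 24480/91 frames (≈ 269.0110); B is ahead of A.

24480/91 frames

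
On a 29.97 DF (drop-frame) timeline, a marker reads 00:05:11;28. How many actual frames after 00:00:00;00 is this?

9348

As if non-drop at 30 labels/s: (0 × 3600 + 5 × 60 + 11) × 30 + 28 = 9358.
Minute boundaries passed: 5; those not divisible by 10: 5 − 0 = 5; dropped labels = 2 × 5 = 10.
Actual frame index = 9358 − 10 = 9348.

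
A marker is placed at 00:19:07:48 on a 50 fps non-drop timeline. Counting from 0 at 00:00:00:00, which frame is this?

Total seconds to the label: (0 × 3600 + 19 × 60 + 7) = 1147.
Frame index = 1147 × 50 + 48 = 57398.

57398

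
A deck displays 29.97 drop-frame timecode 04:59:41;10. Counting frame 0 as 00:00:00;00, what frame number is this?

Complete 10-minute blocks: 29, each 17982 frames → 521478.
Remaining 9 whole minutes in the current block: 1800 + 8 × 1798 = 16184 frames.
Within the current minute: 41 × 30 + 10 − 2 = 1238 (labels ;00/;01 skipped at this minute). Total = 521478 + 16184 + 1238 = 538900.

538900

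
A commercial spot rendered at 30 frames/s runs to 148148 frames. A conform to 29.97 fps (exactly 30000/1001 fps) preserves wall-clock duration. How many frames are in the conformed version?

Target frames = source frames × (target rate / source rate) = 148148 × (30000/1001)/(30) = 148148 × 1000/1001 = 148000.

148000 frames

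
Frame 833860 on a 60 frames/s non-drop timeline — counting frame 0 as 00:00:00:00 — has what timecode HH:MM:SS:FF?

03:51:37:40

833860 ÷ 60 = 13897 full seconds, remainder 40 frames.
13897 s = 3 h 51 min 37 s.
Timecode: 03:51:37:40.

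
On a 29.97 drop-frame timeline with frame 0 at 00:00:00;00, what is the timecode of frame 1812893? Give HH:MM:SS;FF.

16:48:10;09

Ten DF minutes hold 17982 frames, so frame 1812893 lies in block 100 (frames 1798200–1816181) with 14693 frames into that block.
The block's first minute is 1800 frames and the rest 1798 each; 14693 frames reaches minute 8, so 100 × 18 + 8 × 2 = 1816 labels have been skipped so far.
Adding those back, label number 1812893 + 1816 = 1814709 at 30 labels/s is 60490 s + 9 f = 16 h 48 min 10 s frame 9, i.e. 16:48:10;09.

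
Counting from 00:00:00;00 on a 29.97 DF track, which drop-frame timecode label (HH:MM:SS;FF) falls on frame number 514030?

04:45:51;14

Ten DF minutes hold 17982 frames, so frame 514030 lies in block 28 (frames 503496–521477) with 10534 frames into that block.
The block's first minute is 1800 frames and the rest 1798 each; 10534 frames reaches minute 5, so 28 × 18 + 5 × 2 = 514 labels have been skipped so far.
Adding those back, label number 514030 + 514 = 514544 at 30 labels/s is 17151 s + 14 f = 4 h 45 min 51 s frame 14, i.e. 04:45:51;14.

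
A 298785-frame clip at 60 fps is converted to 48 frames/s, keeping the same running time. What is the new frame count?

Target frames = source frames × (target rate / source rate) = 298785 × (48)/(60) = 298785 × 4/5 = 239028.

239028 frames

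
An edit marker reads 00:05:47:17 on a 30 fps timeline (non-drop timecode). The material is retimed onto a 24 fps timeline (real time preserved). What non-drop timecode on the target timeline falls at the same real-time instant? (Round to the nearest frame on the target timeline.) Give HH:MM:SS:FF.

00:05:47:14

Source frame index: (0×3600 + 5×60 + 47) × 30 + 17 = 10427.
Real time: 10427 / (30) = 10427/30 s.
Target frame: (10427/30) × (24) = 41708/5 ≈ 8341.600 → 8342.
At 24 labels/s: frame 8342 → 00:05:47:14.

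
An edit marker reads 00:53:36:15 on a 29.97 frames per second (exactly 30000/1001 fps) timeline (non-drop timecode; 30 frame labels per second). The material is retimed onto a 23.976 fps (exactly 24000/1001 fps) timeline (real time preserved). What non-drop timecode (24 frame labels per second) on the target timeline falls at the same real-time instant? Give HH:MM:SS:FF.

Source frame index: (0×3600 + 53×60 + 36) × 30 + 15 = 96495.
Real time: 96495 / (30000/1001) = 6439433/2000 s.
Target frame: (6439433/2000) × (24000/1001) = 77196.
At 24 labels/s: frame 77196 → 00:53:36:12.

00:53:36:12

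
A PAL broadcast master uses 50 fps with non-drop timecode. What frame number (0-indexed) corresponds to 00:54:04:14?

Total seconds to the label: (0 × 3600 + 54 × 60 + 4) = 3244.
Frame index = 3244 × 50 + 14 = 162214.

frame 162214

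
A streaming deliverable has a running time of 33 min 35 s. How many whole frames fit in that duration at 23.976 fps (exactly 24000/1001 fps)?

33 min 35 s = 2015 s.
Frames = 2015 × 24000/1001 = 3720000/77 ≈ 48311.6883.
Complete frames: 48311.

48311 frames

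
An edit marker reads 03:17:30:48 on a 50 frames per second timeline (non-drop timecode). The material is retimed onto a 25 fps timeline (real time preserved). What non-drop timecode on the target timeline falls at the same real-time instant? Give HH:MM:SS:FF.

Source frame index: (3×3600 + 17×60 + 30) × 50 + 48 = 592548.
Real time: 592548 / (50) = 296274/25 s.
Target frame: (296274/25) × (25) = 296274.
At 25 labels/s: frame 296274 → 03:17:30:24.

03:17:30:24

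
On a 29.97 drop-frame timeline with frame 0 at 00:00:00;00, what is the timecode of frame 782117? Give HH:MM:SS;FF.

07:14:56;19

Ten DF minutes hold 17982 frames, so frame 782117 lies in block 43 (frames 773226–791207) with 8891 frames into that block.
The block's first minute is 1800 frames and the rest 1798 each; 8891 frames reaches minute 4, so 43 × 18 + 4 × 2 = 782 labels have been skipped so far.
Adding those back, label number 782117 + 782 = 782899 at 30 labels/s is 26096 s + 19 f = 7 h 14 min 56 s frame 19, i.e. 07:14:56;19.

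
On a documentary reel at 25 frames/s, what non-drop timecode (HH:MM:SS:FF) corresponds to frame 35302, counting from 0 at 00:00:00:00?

00:23:32:02

35302 ÷ 25 = 1412 full seconds, remainder 2 frames.
1412 s = 0 h 23 min 32 s.
Timecode: 00:23:32:02.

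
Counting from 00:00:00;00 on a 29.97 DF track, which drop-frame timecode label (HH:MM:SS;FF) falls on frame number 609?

Ten DF minutes hold 17982 frames, so frame 609 lies in block 0 (frames 0–17981) with 609 frames into that block.
The block's first minute is 1800 frames and the rest 1798 each; 609 frames reaches minute 0, so 0 × 18 + 0 × 2 = 0 labels have been skipped so far.
Adding those back, label number 609 + 0 = 609 at 30 labels/s is 20 s + 9 f = 0 h 0 min 20 s frame 9, i.e. 00:00:20;09.

00:00:20;09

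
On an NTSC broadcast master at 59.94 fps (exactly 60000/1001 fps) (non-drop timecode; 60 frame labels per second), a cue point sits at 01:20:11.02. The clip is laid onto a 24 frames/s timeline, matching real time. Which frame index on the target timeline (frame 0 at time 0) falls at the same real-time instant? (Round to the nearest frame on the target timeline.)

Source frame index: (1×3600 + 20×60 + 11) × 60 + 2 = 288662.
Real time: 288662 / (60000/1001) = 144475331/30000 s.
Target frame: (144475331/30000) × (24) = 144475331/1250 ≈ 115580.265 → 115580.

frame 115580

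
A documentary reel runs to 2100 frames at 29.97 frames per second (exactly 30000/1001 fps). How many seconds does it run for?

Running time = 2100 / (30000/1001) = 70.07 s.

70.07 seconds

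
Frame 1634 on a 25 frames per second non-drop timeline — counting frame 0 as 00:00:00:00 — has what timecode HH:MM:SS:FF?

1634 ÷ 25 = 65 full seconds, remainder 9 frames.
65 s = 0 h 1 min 5 s.
Timecode: 00:01:05:09.

00:01:05:09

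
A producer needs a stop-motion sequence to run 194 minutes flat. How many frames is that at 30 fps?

194 min = 11640 s.
Frames = 11640 × 30 = 349200.

349200 frames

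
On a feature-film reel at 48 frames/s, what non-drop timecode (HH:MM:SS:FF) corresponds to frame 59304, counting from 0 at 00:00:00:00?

00:20:35:24

59304 ÷ 48 = 1235 full seconds, remainder 24 frames.
1235 s = 0 h 20 min 35 s.
Timecode: 00:20:35:24.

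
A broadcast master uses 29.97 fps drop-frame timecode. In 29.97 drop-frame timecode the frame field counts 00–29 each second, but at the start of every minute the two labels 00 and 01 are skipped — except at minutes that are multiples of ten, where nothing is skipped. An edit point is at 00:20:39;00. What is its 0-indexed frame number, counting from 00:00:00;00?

As if non-drop at 30 labels/s: (0 × 3600 + 20 × 60 + 39) × 30 + 0 = 37170.
Minute boundaries passed: 20; those not divisible by 10: 20 − 2 = 18; dropped labels = 2 × 18 = 36.
Actual frame index = 37170 − 36 = 37134.

37134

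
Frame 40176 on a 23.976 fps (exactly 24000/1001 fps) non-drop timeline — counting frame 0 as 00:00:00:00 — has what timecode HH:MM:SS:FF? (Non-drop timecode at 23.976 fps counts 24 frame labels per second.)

40176 ÷ 24 = 1674 full seconds, remainder 0 frames.
1674 s = 0 h 27 min 54 s.
Timecode: 00:27:54:00.

00:27:54:00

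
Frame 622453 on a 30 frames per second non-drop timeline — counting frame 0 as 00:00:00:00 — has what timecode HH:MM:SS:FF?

05:45:48:13

622453 ÷ 30 = 20748 full seconds, remainder 13 frames.
20748 s = 5 h 45 min 48 s.
Timecode: 05:45:48:13.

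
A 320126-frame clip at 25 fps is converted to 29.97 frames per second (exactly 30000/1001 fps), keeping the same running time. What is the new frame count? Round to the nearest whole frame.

383767 frames

Frames at target rate = 320126 × (30000/1001) / (25) = 384151200/1001 ≈ 383767.433.
Nearest whole frame: 383767.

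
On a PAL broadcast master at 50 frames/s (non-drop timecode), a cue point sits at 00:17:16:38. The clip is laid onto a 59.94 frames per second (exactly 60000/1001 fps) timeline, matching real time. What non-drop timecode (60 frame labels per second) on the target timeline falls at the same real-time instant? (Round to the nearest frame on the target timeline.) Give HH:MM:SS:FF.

00:17:15:43

Source frame index: (0×3600 + 17×60 + 16) × 50 + 38 = 51838.
Real time: 51838 / (50) = 25919/25 s.
Target frame: (25919/25) × (60000/1001) = 62205600/1001 ≈ 62143.457 → 62143.
At 60 labels/s: frame 62143 → 00:17:15:43.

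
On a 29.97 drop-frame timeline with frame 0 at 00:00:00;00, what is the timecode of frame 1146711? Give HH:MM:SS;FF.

Ten DF minutes hold 17982 frames, so frame 1146711 lies in block 63 (frames 1132866–1150847) with 13845 frames into that block.
The block's first minute is 1800 frames and the rest 1798 each; 13845 frames reaches minute 7, so 63 × 18 + 7 × 2 = 1148 labels have been skipped so far.
Adding those back, label number 1146711 + 1148 = 1147859 at 30 labels/s is 38261 s + 29 f = 10 h 37 min 41 s frame 29, i.e. 10:37:41;29.

10:37:41;29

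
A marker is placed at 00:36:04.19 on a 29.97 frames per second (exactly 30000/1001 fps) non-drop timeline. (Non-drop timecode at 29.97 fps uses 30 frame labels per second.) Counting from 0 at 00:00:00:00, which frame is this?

Total seconds to the label: (0 × 3600 + 36 × 60 + 4) = 2164.
Frame index = 2164 × 30 + 19 = 64939.

64939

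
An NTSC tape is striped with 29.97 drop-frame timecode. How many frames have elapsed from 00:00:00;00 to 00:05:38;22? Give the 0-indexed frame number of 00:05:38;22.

10152

As if non-drop at 30 labels/s: (0 × 3600 + 5 × 60 + 38) × 30 + 22 = 10162.
Minute boundaries passed: 5; those not divisible by 10: 5 − 0 = 5; dropped labels = 2 × 5 = 10.
Actual frame index = 10162 − 10 = 10152.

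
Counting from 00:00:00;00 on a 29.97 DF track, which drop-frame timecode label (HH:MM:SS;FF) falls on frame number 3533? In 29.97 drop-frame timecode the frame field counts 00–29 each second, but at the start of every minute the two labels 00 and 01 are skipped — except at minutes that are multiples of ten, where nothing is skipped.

00:01:57;25

Each 10-minute DF block holds 10 × 60 × 30 − 9 × 2 = 17982 frames. 3533 ÷ 17982 → 0 full blocks, remainder 3533.
Within the partial block the first minute is 1800 frames and each further minute 1798, so 1 further minute boundary passed. Total skipped labels = 18 × 0 + 2 × 1 = 2.
Non-drop label index = 3533 + 2 = 3535; at 30 labels/s that is 00:01:57:25, i.e. DF 00:01:57;25.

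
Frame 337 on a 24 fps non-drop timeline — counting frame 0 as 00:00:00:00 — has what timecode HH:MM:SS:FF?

337 ÷ 24 = 14 full seconds, remainder 1 frame.
14 s = 0 h 0 min 14 s.
Timecode: 00:00:14:01.

00:00:14:01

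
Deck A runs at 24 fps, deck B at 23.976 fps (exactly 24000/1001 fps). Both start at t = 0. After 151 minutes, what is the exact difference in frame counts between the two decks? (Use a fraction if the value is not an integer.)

151 min = 9060 s.
A emits 24 × 9060 = 217440 frames; B emits 24000/1001 × 9060 = 217440000/1001.
Difference = 217440/1001 frames (≈ 217.2228); B is behind A.

217440/1001 frames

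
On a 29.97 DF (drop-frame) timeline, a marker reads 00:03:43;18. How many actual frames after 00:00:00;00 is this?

6702

Complete 10-minute blocks: 0, each 17982 frames → 0.
Remaining 3 whole minutes in the current block: 1800 + 2 × 1798 = 5396 frames.
Within the current minute: 43 × 30 + 18 − 2 = 1306 (labels ;00/;01 skipped at this minute). Total = 0 + 5396 + 1306 = 6702.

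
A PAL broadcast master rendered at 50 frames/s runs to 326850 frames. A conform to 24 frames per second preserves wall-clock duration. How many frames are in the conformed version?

Target frames = source frames × (target rate / source rate) = 326850 × (24)/(50) = 326850 × 12/25 = 156888.

156888 frames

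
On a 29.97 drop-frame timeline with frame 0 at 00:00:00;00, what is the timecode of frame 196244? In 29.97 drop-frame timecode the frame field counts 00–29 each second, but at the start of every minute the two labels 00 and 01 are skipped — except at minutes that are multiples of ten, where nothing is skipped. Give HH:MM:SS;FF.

01:49:08;02

Each 10-minute DF block holds 10 × 60 × 30 − 9 × 2 = 17982 frames. 196244 ÷ 17982 → 10 full blocks, remainder 16424.
Within the partial block the first minute is 1800 frames and each further minute 1798, so 9 further minute boundaries passed. Total skipped labels = 18 × 10 + 2 × 9 = 198.
Non-drop label index = 196244 + 198 = 196442; at 30 labels/s that is 01:49:08:02, i.e. DF 01:49:08;02.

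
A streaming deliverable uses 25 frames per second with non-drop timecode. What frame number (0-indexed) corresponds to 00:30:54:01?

46351

Total seconds to the label: (0 × 3600 + 30 × 60 + 54) = 1854.
Frame index = 1854 × 25 + 1 = 46351.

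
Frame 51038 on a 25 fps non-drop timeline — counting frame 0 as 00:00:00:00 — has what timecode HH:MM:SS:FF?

51038 ÷ 25 = 2041 full seconds, remainder 13 frames.
2041 s = 0 h 34 min 1 s.
Timecode: 00:34:01:13.

00:34:01:13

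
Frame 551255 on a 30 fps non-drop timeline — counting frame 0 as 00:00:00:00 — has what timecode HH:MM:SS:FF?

551255 ÷ 30 = 18375 full seconds, remainder 5 frames.
18375 s = 5 h 6 min 15 s.
Timecode: 05:06:15:05.

05:06:15:05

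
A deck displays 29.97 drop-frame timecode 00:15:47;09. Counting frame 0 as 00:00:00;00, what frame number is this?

Complete 10-minute blocks: 1, each 17982 frames → 17982.
Remaining 5 whole minutes in the current block: 1800 + 4 × 1798 = 8992 frames.
Within the current minute: 47 × 30 + 9 − 2 = 1417 (labels ;00/;01 skipped at this minute). Total = 17982 + 8992 + 1417 = 28391.

28391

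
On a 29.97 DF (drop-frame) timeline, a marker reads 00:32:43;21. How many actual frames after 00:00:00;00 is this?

As if non-drop at 30 labels/s: (0 × 3600 + 32 × 60 + 43) × 30 + 21 = 58911.
Minute boundaries passed: 32; those not divisible by 10: 32 − 3 = 29; dropped labels = 2 × 29 = 58.
Actual frame index = 58911 − 58 = 58853.

58853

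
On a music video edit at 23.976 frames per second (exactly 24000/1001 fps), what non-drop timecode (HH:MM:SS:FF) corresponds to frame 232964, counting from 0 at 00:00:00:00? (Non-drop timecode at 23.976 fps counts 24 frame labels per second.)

02:41:46:20

232964 ÷ 24 = 9706 full seconds, remainder 20 frames.
9706 s = 2 h 41 min 46 s.
Timecode: 02:41:46:20.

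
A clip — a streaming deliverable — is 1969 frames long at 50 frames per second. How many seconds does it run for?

Running time = 1969 / (50) = 39.38 s.

39.38 seconds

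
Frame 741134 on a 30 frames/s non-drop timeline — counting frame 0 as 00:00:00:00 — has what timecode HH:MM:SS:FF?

06:51:44:14

741134 ÷ 30 = 24704 full seconds, remainder 14 frames.
24704 s = 6 h 51 min 44 s.
Timecode: 06:51:44:14.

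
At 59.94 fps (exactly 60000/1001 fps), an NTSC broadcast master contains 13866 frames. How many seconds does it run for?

231.3311 seconds

Running time = 13866 / (60000/1001) = 231.3311 s.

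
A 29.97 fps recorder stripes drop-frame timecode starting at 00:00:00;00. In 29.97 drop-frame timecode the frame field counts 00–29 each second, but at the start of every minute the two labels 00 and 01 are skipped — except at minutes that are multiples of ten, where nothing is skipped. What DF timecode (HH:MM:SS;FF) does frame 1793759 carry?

Each 10-minute DF block holds 10 × 60 × 30 − 9 × 2 = 17982 frames. 1793759 ÷ 17982 → 99 full blocks, remainder 13541.
Within the partial block the first minute is 1800 frames and each further minute 1798, so 7 further minute boundaries passed. Total skipped labels = 18 × 99 + 2 × 7 = 1796.
Non-drop label index = 1793759 + 1796 = 1795555; at 30 labels/s that is 16:37:31:25, i.e. DF 16:37:31;25.

16:37:31;25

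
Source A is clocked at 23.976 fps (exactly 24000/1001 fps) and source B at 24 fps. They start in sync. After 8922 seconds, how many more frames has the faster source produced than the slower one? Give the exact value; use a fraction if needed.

214128/1001 frames

A emits 24000/1001 × 8922 = 214128000/1001 frames; B emits 24 × 8922 = 214128.
Difference = 214128/1001 frames (≈ 213.9141); B is ahead of A.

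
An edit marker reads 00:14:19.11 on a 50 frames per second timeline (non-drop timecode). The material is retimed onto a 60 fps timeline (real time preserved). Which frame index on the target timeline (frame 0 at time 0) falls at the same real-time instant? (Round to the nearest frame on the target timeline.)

Source frame index: (0×3600 + 14×60 + 19) × 50 + 11 = 42961.
Real time: 42961 / (50) = 42961/50 s.
Target frame: (42961/50) × (60) = 257766/5 ≈ 51553.200 → 51553.

frame 51553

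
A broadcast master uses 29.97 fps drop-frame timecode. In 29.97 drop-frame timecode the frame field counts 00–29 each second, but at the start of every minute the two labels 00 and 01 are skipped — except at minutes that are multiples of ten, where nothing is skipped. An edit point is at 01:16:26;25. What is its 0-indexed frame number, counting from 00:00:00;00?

Complete 10-minute blocks: 7, each 17982 frames → 125874.
Remaining 6 whole minutes in the current block: 1800 + 5 × 1798 = 10790 frames.
Within the current minute: 26 × 30 + 25 − 2 = 803 (labels ;00/;01 skipped at this minute). Total = 125874 + 10790 + 803 = 137467.

137467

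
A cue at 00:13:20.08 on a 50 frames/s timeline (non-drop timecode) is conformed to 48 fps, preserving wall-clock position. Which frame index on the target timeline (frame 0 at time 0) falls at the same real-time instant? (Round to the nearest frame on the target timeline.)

Source frame index: (0×3600 + 13×60 + 20) × 50 + 8 = 40008.
Real time: 40008 / (50) = 20004/25 s.
Target frame: (20004/25) × (48) = 960192/25 ≈ 38407.680 → 38408.

frame 38408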